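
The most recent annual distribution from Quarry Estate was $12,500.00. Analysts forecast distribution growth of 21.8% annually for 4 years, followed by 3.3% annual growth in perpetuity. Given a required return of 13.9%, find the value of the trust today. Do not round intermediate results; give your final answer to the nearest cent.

$218586.11

D_1 = 15225.00000
D_2 = 18544.05000
D_3 = 22586.65290
D_4 = 27510.54323
Terminal value at year 4: TV = D_4×(1+g_2)/(r−g_2) = 28418.39116/0.106 = 268098.02980
P_0 = D_1/(1+r)^1 + D_2/(1+r)^2 + D_3/(1+r)^3 + D_4/(1+r)^4 + TV/(1+r)^4
    = 13366.98859 + 14294.11071 + 15285.53718 + 16345.72808 + 159293.74627 = 218586.11083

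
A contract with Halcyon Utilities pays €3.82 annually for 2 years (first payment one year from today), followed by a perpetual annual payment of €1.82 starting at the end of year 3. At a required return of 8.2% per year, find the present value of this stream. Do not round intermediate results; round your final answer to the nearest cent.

€25.75

PV of 2-year annuity: €3.82 × [1 − (1+0.082)^−2] / 0.082 = 6.79344
Perpetuity value at year 2: €1.82 / 0.082 = 22.19512
PV of perpetuity: 22.19512 / (1+0.082)^2 = 18.95846
Total PV = 6.79344 + 18.95846 = 25.75190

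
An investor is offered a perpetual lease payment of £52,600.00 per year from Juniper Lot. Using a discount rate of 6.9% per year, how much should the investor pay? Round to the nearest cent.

£762318.84

Level perpetuity: PV = C / r = £52,600.00 / 0.069 = £762,318.84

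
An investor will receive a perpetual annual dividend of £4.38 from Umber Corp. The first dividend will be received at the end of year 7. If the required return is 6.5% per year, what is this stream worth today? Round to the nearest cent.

Value at end of year 6: C / r = £4.38 / 0.065 = £67.3846
Discount to today: PV = £67.3846 / (1 + 0.065)^6 = £67.3846 / 1.459142 = £46.18

£46.18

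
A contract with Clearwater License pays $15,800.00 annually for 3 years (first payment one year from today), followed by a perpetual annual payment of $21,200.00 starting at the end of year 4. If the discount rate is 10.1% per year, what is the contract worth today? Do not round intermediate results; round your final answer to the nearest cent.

$196495.60

PV of 3-year annuity: $15,800.00 × [1 − (1+0.101)^−3] / 0.101 = 39223.19019
Perpetuity value at year 3: $21,200.00 / 0.101 = 209900.99010
PV of perpetuity: 209900.99010 / (1+0.101)^3 = 157272.40579
Total PV = 39223.19019 + 157272.40579 = 196495.59598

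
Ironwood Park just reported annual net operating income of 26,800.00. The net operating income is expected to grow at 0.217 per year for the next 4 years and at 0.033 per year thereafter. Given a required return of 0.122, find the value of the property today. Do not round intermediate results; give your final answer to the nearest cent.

562457.94

D_1 = 32615.60000
D_2 = 39693.18520
D_3 = 48306.60639
D_4 = 58789.13997
Terminal value at year 4: TV = D_4×(1+g_2)/(r−g_2) = 60729.18159/0.089 = 682350.35499
P_0 = D_1/(1+r)^1 + D_2/(1+r)^2 + D_3/(1+r)^3 + D_4/(1+r)^4 + TV/(1+r)^4
    = 29069.16221 + 31530.45491 + 34200.14583 + 37095.88011 + 430562.29383 = 562457.93690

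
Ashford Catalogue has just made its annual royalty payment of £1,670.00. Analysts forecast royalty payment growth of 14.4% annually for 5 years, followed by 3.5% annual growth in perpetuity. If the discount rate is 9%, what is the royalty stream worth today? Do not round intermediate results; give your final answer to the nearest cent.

D_1 = 1910.48000
D_2 = 2185.58912
D_3 = 2500.31395
D_4 = 2860.35916
D_5 = 3272.25088
Terminal value at year 5: TV = D_5×(1+g_2)/(r−g_2) = 3386.77966/0.055 = 61577.81205
P_0 = D_1/(1+r)^1 + D_2/(1+r)^2 + D_3/(1+r)^3 + D_4/(1+r)^4 + D_5/(1+r)^5 + TV/(1+r)^5
    = 1752.73394 + 1839.56664 + 1930.70113 + 2026.35054 + 2126.73855 + 40021.35275 = 49697.44356

£49697.44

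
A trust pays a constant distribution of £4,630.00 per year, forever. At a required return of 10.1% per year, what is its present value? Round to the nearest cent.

£45841.58

Level perpetuity: PV = C / r = £4,630.00 / 0.101 = £45,841.58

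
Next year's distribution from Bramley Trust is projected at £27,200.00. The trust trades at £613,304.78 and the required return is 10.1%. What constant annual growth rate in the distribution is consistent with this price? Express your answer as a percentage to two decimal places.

P = D₁/(r−g) ⇒ g = r − D₁/P = 0.101 − £27,200.00/£613,304.78 = 0.056650

5.67%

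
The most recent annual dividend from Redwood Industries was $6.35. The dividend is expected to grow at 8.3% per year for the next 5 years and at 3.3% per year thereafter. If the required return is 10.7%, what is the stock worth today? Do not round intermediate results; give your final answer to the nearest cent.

$109.19

D_1 = 6.87705
D_2 = 7.44785
D_3 = 8.06602
D_4 = 8.73550
D_5 = 9.46054
Terminal value at year 5: TV = D_5×(1+g_2)/(r−g_2) = 9.77274/0.074 = 132.06405
P_0 = D_1/(1+r)^1 + D_2/(1+r)^2 + D_3/(1+r)^3 + D_4/(1+r)^4 + D_5/(1+r)^5 + TV/(1+r)^5
    = 6.21233 + 6.07765 + 5.94588 + 5.81697 + 5.69086 + 79.44133 = 109.18502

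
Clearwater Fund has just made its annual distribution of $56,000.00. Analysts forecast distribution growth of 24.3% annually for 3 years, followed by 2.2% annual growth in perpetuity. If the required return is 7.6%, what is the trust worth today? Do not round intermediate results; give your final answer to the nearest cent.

$1859639.81

D_1 = 69608.00000
D_2 = 86522.74400
D_3 = 107547.77079
Terminal value at year 3: TV = D_3×(1+g_2)/(r−g_2) = 109913.82175/0.054 = 2035441.14351
P_0 = D_1/(1+r)^1 + D_2/(1+r)^2 + D_3/(1+r)^3 + TV/(1+r)^3
    = 64691.44981 + 74731.85141 + 86330.56813 + 1633885.93752 = 1859639.80687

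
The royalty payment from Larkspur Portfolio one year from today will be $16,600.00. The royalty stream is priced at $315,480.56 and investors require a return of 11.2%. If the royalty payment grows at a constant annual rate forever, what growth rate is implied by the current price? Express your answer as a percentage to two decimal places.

P = D₁/(r−g) ⇒ g = r − D₁/P = 0.112 − $16,600.00/$315,480.56 = 0.059382

5.94%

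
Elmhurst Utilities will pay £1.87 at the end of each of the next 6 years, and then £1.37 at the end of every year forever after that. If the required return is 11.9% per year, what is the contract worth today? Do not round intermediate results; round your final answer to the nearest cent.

PV of 6-year annuity: £1.87 × [1 − (1+0.119)^−6] / 0.119 = 7.71016
Perpetuity value at year 6: £1.37 / 0.119 = 11.51261
PV of perpetuity: 11.51261 / (1+0.119)^6 = 5.86399
Total PV = 7.71016 + 5.86399 = 13.57414

£13.57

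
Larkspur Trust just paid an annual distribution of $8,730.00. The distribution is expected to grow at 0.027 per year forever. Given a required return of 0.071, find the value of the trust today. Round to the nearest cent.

$203766.14

D₁ = D₀ × (1 + g) = $8,730.00 × 1.027 = $8,965.7100
Growing perpetuity: P = D₁ / (r − g) = $8,965.7100 / (0.071 − 0.027) = $203,766.14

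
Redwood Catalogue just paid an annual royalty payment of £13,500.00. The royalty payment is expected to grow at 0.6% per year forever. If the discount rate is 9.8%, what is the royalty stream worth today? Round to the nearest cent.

D₁ = D₀ × (1 + g) = £13,500.00 × 1.006 = £13,581.0000
Growing perpetuity: P = D₁ / (r − g) = £13,581.0000 / (0.098 − 0.006) = £147,619.57

£147619.57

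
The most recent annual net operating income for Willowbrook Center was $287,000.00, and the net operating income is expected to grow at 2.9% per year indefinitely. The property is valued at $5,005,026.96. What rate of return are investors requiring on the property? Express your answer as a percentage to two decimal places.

D₁ = $287,000.00 × 1.029 = $295,323.0000
P = D₁/(r − g) ⇒ r = D₁/P + g = $295,323.0000/$5,005,026.96 + 0.029 = 0.059005 + 0.029 = 0.088005

8.80%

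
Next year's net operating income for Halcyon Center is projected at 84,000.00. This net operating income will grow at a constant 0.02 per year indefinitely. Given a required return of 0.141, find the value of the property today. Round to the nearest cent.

Growing perpetuity: P = D₁ / (r − g) = 84,000.0000 / (0.141 − 0.02) = 694,214.88

694214.88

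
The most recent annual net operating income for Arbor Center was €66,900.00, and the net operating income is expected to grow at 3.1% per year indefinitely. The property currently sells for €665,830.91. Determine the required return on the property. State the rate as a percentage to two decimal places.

13.46%

D₁ = €66,900.00 × 1.031 = €68,973.9000
P = D₁/(r − g) ⇒ r = D₁/P + g = €68,973.9000/€665,830.91 + 0.031 = 0.103591 + 0.031 = 0.134591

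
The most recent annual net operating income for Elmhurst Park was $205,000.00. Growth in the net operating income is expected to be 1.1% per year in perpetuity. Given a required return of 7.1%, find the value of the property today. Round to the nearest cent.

D₁ = D₀ × (1 + g) = $205,000.00 × 1.011 = $207,255.0000
Growing perpetuity: P = D₁ / (r − g) = $207,255.0000 / (0.071 − 0.011) = $3,454,250.00

$3454250.00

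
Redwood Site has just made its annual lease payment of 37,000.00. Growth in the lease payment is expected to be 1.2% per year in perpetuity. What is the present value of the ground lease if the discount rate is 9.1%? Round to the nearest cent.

473974.68

D₁ = D₀ × (1 + g) = 37,000.00 × 1.012 = 37,444.0000
Growing perpetuity: P = D₁ / (r − g) = 37,444.0000 / (0.091 − 0.012) = 473,974.68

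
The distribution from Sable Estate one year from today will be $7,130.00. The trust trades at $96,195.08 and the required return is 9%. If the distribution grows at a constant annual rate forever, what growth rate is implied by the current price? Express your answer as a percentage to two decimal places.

P = D₁/(r−g) ⇒ g = r − D₁/P = 0.09 − $7,130.00/$96,195.08 = 0.015880

1.59%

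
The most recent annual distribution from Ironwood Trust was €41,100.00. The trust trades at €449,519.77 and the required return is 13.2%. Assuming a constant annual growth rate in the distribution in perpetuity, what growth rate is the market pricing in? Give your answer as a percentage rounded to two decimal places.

P = D₀(1+g)/(r−g) ⇒ P(r−g) = D₀(1+g) ⇒ g(P+D₀) = P·r − D₀
g = (P·r − D₀)/(P + D₀) = (€449,519.77×0.132 − €41,100.00) / (€449,519.77 + €41,100.00) = 0.037171

3.72%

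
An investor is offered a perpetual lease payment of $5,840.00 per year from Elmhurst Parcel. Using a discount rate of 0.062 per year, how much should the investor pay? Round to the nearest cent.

$94193.55

Level perpetuity: PV = C / r = $5,840.00 / 0.062 = $94,193.55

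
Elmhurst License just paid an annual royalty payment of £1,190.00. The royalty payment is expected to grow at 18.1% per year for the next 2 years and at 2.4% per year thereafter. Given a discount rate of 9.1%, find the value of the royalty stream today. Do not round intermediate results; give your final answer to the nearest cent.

£23994.51

D_1 = 1405.39000
D_2 = 1659.76559
Terminal value at year 2: TV = D_2×(1+g_2)/(r−g_2) = 1699.59996/0.067 = 25367.16364
P_0 = D_1/(1+r)^1 + D_2/(1+r)^2 + TV/(1+r)^2
    = 1288.16682 + 1394.43173 + 21311.91176 = 23994.51031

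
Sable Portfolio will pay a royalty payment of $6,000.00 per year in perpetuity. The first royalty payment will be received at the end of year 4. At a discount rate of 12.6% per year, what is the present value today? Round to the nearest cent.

Value at end of year 3: C / r = $6,000.00 / 0.126 = $47,619.0476
Discount to today: PV = $47,619.0476 / (1 + 0.126)^3 = $47,619.0476 / 1.427628 = $33,355.35

$33355.35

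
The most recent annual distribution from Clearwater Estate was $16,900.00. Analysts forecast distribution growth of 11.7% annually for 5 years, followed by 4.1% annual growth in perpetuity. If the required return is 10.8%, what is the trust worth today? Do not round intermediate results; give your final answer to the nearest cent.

D_1 = 18877.30000
D_2 = 21085.94410
D_3 = 23552.99956
D_4 = 26308.70051
D_5 = 29386.81847
Terminal value at year 5: TV = D_5×(1+g_2)/(r−g_2) = 30591.67802/0.067 = 456592.20933
P_0 = D_1/(1+r)^1 + D_2/(1+r)^2 + D_3/(1+r)^3 + D_4/(1+r)^4 + D_5/(1+r)^5 + TV/(1+r)^5
    = 17037.27437 + 17175.66378 + 17315.17730 + 17455.82404 + 17597.61323 + 273419.63238 = 360001.18509

$360001.19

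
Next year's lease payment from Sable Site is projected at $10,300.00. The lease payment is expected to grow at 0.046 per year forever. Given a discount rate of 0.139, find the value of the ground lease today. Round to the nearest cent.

$110752.69

Growing perpetuity: P = D₁ / (r − g) = $10,300.0000 / (0.139 − 0.046) = $110,752.69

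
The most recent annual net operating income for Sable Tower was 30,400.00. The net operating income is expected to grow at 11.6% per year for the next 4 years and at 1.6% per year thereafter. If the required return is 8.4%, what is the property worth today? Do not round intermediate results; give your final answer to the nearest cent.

641110.66

D_1 = 33926.40000
D_2 = 37861.86240
D_3 = 42253.83844
D_4 = 47155.28370
Terminal value at year 4: TV = D_4×(1+g_2)/(r−g_2) = 47909.76824/0.068 = 704555.41524
P_0 = D_1/(1+r)^1 + D_2/(1+r)^2 + D_3/(1+r)^3 + D_4/(1+r)^4 + TV/(1+r)^4
    = 31297.41697 + 32221.32596 + 33172.50902 + 34151.77128 + 510267.64141 = 641110.66464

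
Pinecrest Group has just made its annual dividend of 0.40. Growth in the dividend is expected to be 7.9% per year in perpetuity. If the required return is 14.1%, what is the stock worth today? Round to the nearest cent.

6.96

D₁ = D₀ × (1 + g) = 0.40 × 1.079 = 0.4316
Growing perpetuity: P = D₁ / (r − g) = 0.4316 / (0.141 − 0.079) = 6.96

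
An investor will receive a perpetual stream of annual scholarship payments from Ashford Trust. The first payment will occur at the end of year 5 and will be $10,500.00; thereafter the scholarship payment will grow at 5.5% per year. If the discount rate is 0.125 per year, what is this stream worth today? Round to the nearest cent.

$93644.26

Value at end of year 4: C₁ / (r − g) = $10,500.00 / (0.125 − 0.055) = $150,000.0000
Discount to today: PV = $150,000.0000 / (1 + 0.125)^4 = $150,000.0000 / 1.601807 = $93,644.26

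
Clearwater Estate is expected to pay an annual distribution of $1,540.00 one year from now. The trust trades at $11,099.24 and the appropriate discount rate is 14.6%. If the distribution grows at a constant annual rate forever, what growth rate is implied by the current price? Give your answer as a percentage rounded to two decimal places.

P = D₁/(r−g) ⇒ g = r − D₁/P = 0.146 − $1,540.00/$11,099.24 = 0.007252

0.73%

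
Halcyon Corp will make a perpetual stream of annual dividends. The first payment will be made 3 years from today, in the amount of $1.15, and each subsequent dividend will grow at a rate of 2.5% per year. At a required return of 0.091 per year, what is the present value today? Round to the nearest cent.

$14.64

Value at end of year 2: C₁ / (r − g) = $1.15 / (0.091 − 0.025) = $17.4242
Discount to today: PV = $17.4242 / (1 + 0.091)^2 = $17.4242 / 1.190281 = $14.64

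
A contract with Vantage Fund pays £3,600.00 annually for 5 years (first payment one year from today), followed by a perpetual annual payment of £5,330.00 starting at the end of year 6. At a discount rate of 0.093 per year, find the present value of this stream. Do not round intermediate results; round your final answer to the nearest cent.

£50634.79

PV of 5-year annuity: £3,600.00 × [1 − (1+0.093)^−5] / 0.093 = 13894.42241
Perpetuity value at year 5: £5,330.00 / 0.093 = 57311.82796
PV of perpetuity: 57311.82796 / (1+0.093)^5 = 36740.36366
Total PV = 13894.42241 + 36740.36366 = 50634.78608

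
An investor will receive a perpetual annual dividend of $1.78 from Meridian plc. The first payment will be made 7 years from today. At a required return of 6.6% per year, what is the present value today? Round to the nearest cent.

$18.38

Value at end of year 6: C / r = $1.78 / 0.066 = $26.9697
Discount to today: PV = $26.9697 / (1 + 0.066)^6 = $26.9697 / 1.467382 = $18.38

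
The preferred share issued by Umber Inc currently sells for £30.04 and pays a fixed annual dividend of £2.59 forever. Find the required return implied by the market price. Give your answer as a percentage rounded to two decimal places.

8.62%

P = C/r ⇒ r = C/P = £2.59/£30.04 = 0.086218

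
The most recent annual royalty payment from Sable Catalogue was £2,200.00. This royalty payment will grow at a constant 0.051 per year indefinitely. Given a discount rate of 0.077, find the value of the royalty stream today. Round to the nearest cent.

D₁ = D₀ × (1 + g) = £2,200.00 × 1.051 = £2,312.2000
Growing perpetuity: P = D₁ / (r − g) = £2,312.2000 / (0.077 − 0.051) = £88,930.77

£88930.77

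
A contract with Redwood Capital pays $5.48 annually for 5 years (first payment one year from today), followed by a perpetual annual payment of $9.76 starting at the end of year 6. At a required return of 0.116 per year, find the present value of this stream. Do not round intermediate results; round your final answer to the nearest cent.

PV of 5-year annuity: $5.48 × [1 − (1+0.116)^−5] / 0.116 = 19.95150
Perpetuity value at year 5: $9.76 / 0.116 = 84.13793
PV of perpetuity: 84.13793 / (1+0.116)^5 = 48.60387
Total PV = 19.95150 + 48.60387 = 68.55537

$68.56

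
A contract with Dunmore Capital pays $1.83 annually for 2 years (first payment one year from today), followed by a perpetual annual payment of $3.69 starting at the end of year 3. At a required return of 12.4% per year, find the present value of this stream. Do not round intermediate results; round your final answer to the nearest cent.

PV of 2-year annuity: $1.83 × [1 − (1+0.124)^−2] / 0.124 = 3.07661
Perpetuity value at year 2: $3.69 / 0.124 = 29.75806
PV of perpetuity: 29.75806 / (1+0.124)^2 = 23.55440
Total PV = 3.07661 + 23.55440 = 26.63101

$26.63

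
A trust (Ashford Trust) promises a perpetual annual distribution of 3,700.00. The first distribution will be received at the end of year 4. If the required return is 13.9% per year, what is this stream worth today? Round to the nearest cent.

Value at end of year 3: C / r = 3,700.00 / 0.139 = 26,618.7050
Discount to today: PV = 26,618.7050 / (1 + 0.139)^3 = 26,618.7050 / 1.477649 = 18,014.23

18014.23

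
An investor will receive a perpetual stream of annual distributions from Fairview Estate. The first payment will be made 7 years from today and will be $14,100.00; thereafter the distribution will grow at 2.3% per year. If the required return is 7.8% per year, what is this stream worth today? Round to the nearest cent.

$163359.30

Value at end of year 6: C₁ / (r − g) = $14,100.00 / (0.078 − 0.023) = $256,363.6364
Discount to today: PV = $256,363.6364 / (1 + 0.078)^6 = $256,363.6364 / 1.569324 = $163,359.30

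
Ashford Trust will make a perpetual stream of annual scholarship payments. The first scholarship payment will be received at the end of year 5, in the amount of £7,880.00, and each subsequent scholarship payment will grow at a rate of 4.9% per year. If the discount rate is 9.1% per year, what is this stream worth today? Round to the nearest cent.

£132427.42

Value at end of year 4: C₁ / (r − g) = £7,880.00 / (0.091 − 0.049) = £187,619.0476
Discount to today: PV = £187,619.0476 / (1 + 0.091)^4 = £187,619.0476 / 1.416769 = £132,427.42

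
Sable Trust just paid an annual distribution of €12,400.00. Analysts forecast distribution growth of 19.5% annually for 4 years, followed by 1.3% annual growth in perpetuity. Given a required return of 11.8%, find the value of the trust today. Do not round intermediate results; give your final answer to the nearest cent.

D_1 = 14818.00000
D_2 = 17707.51000
D_3 = 21160.47445
D_4 = 25286.76697
Terminal value at year 4: TV = D_4×(1+g_2)/(r−g_2) = 25615.49494/0.105 = 243957.09465
P_0 = D_1/(1+r)^1 + D_2/(1+r)^2 + D_3/(1+r)^3 + D_4/(1+r)^4 + TV/(1+r)^4
    = 13254.02504 + 14166.86935 + 15142.58396 + 16185.49896 + 156151.52803 = 214900.50533

€214900.51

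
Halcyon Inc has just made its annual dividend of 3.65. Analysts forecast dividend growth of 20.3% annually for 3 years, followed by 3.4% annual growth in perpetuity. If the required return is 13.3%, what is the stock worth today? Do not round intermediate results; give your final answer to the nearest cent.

57.99

D_1 = 4.39095
D_2 = 5.28231
D_3 = 6.35462
Terminal value at year 3: TV = D_3×(1+g_2)/(r−g_2) = 6.57068/0.099 = 66.37050
P_0 = D_1/(1+r)^1 + D_2/(1+r)^2 + D_3/(1+r)^3 + TV/(1+r)^3
    = 3.87551 + 4.11495 + 4.36918 + 45.63367 = 57.99330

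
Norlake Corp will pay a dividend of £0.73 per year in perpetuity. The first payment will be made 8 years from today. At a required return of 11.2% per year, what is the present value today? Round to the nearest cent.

£3.10

Value at end of year 7: C / r = £0.73 / 0.112 = £6.5179
Discount to today: PV = £6.5179 / (1 + 0.112)^7 = £6.5179 / 2.102488 = £3.10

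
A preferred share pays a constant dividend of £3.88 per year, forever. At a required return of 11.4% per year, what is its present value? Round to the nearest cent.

£34.04

Level perpetuity: PV = C / r = £3.88 / 0.114 = £34.04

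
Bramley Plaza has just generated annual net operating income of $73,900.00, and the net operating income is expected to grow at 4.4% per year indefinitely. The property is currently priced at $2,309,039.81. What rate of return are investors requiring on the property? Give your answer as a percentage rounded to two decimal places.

7.74%

D₁ = $73,900.00 × 1.044 = $77,151.6000
P = D₁/(r − g) ⇒ r = D₁/P + g = $77,151.6000/$2,309,039.81 + 0.044 = 0.033413 + 0.044 = 0.077413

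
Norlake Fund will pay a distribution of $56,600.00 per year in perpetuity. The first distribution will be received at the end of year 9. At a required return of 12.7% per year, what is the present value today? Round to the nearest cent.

Value at end of year 8: C / r = $56,600.00 / 0.127 = $445,669.2913
Discount to today: PV = $445,669.2913 / (1 + 0.127)^8 = $445,669.2913 / 2.602504 = $171,246.37

$171246.37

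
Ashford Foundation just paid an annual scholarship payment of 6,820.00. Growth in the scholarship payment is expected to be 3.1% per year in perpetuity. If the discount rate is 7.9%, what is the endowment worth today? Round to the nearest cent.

146487.92

D₁ = D₀ × (1 + g) = 6,820.00 × 1.031 = 7,031.4200
Growing perpetuity: P = D₁ / (r − g) = 7,031.4200 / (0.079 − 0.031) = 146,487.92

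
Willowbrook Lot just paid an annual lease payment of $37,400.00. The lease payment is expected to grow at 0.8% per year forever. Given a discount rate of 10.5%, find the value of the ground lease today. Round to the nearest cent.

D₁ = D₀ × (1 + g) = $37,400.00 × 1.008 = $37,699.2000
Growing perpetuity: P = D₁ / (r − g) = $37,699.2000 / (0.105 − 0.008) = $388,651.55

$388651.55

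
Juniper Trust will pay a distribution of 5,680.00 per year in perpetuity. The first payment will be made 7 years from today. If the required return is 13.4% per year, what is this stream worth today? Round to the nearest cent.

Value at end of year 6: C / r = 5,680.00 / 0.134 = 42,388.0597
Discount to today: PV = 42,388.0597 / (1 + 0.134)^6 = 42,388.0597 / 2.126563 = 19,932.66

19932.66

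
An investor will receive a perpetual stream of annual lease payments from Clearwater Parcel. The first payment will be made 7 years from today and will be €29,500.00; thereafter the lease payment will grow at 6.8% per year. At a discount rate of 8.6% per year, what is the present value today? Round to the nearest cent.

Value at end of year 6: C₁ / (r − g) = €29,500.00 / (0.086 − 0.068) = €1,638,888.8889
Discount to today: PV = €1,638,888.8889 / (1 + 0.086)^6 = €1,638,888.8889 / 1.640510 = €999,011.67

€999011.67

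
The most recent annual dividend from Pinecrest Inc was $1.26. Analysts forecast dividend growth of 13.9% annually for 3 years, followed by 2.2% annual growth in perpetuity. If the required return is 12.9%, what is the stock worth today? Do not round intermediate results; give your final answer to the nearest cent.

$16.20

D_1 = 1.43514
D_2 = 1.63462
D_3 = 1.86184
Terminal value at year 3: TV = D_3×(1+g_2)/(r−g_2) = 1.90280/0.107 = 17.78316
P_0 = D_1/(1+r)^1 + D_2/(1+r)^2 + D_3/(1+r)^3 + TV/(1+r)^3
    = 1.27116 + 1.28242 + 1.29378 + 12.35740 = 16.20476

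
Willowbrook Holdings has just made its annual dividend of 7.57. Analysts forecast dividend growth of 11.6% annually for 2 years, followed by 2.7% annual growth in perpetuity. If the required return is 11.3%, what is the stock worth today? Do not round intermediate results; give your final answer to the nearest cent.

106.09

D_1 = 8.44812
D_2 = 9.42810
Terminal value at year 2: TV = D_2×(1+g_2)/(r−g_2) = 9.68266/0.086 = 112.58908
P_0 = D_1/(1+r)^1 + D_2/(1+r)^2 + TV/(1+r)^2
    = 7.59040 + 7.61086 + 90.88787 = 106.08914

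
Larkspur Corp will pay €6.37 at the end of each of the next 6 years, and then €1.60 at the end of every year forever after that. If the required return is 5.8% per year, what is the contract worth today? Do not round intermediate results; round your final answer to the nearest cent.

PV of 6-year annuity: €6.37 × [1 − (1+0.058)^−6] / 0.058 = 31.52115
Perpetuity value at year 6: €1.60 / 0.058 = 27.58621
PV of perpetuity: 27.58621 / (1+0.058)^6 = 19.66881
Total PV = 31.52115 + 19.66881 = 51.18996

€51.19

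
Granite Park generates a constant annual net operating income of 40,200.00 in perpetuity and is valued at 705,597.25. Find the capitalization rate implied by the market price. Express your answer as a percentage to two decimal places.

5.70%

P = C/r ⇒ r = C/P = 40,200.00/705,597.25 = 0.056973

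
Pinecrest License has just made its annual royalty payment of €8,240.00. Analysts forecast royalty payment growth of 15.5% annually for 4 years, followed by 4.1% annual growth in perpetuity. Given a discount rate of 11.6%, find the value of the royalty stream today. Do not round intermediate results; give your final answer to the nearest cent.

€167158.29

D_1 = 9517.20000
D_2 = 10992.36600
D_3 = 12696.18273
D_4 = 14664.09105
Terminal value at year 4: TV = D_4×(1+g_2)/(r−g_2) = 15265.31879/0.075 = 203537.58382
P_0 = D_1/(1+r)^1 + D_2/(1+r)^2 + D_3/(1+r)^3 + D_4/(1+r)^4 + TV/(1+r)^4
    = 8527.95699 + 8825.97699 + 9134.41167 + 9453.62498 + 131216.31476 = 167158.28539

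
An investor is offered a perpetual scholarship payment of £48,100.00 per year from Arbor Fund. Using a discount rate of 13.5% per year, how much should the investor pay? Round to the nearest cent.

£356296.30

Level perpetuity: PV = C / r = £48,100.00 / 0.135 = £356,296.30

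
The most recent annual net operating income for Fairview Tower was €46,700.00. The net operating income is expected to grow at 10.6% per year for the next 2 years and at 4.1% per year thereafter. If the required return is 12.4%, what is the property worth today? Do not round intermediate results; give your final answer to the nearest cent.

D_1 = 51650.20000
D_2 = 57125.12120
Terminal value at year 2: TV = D_2×(1+g_2)/(r−g_2) = 59467.25117/0.083 = 716472.90565
P_0 = D_1/(1+r)^1 + D_2/(1+r)^2 + TV/(1+r)^2
    = 45952.13523 + 45216.24694 + 567109.79602 = 658278.17819

€658278.18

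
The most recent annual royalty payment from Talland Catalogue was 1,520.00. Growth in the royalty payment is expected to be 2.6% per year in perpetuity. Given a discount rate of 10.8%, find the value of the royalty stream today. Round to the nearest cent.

19018.54

D₁ = D₀ × (1 + g) = 1,520.00 × 1.026 = 1,559.5200
Growing perpetuity: P = D₁ / (r − g) = 1,559.5200 / (0.108 − 0.026) = 19,018.54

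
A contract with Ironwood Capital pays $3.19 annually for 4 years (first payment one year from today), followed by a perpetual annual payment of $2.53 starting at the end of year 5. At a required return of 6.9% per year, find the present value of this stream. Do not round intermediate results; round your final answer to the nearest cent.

PV of 4-year annuity: $3.19 × [1 − (1+0.069)^−4] / 0.069 = 10.82964
Perpetuity value at year 4: $2.53 / 0.069 = 36.66667
PV of perpetuity: 36.66667 / (1+0.069)^4 = 28.07764
Total PV = 10.82964 + 28.07764 = 38.90728

$38.91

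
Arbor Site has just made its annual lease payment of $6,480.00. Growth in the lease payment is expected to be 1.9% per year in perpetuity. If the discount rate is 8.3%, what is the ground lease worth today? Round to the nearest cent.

D₁ = D₀ × (1 + g) = $6,480.00 × 1.019 = $6,603.1200
Growing perpetuity: P = D₁ / (r − g) = $6,603.1200 / (0.083 − 0.019) = $103,173.75

$103173.75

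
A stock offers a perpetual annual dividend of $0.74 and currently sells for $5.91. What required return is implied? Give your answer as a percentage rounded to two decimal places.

P = C/r ⇒ r = C/P = $0.74/$5.91 = 0.125212

12.52%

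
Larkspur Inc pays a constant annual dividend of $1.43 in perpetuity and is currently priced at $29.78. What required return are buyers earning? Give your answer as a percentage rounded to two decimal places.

P = C/r ⇒ r = C/P = $1.43/$29.78 = 0.048019

4.80%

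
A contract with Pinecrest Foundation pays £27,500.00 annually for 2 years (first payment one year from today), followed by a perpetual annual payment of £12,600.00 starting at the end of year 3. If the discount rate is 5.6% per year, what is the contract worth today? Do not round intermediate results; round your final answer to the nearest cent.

£252471.45

PV of 2-year annuity: £27,500.00 × [1 − (1+0.056)^−2] / 0.056 = 50702.33586
Perpetuity value at year 2: £12,600.00 / 0.056 = 225000.00000
PV of perpetuity: 225000.00000 / (1+0.056)^2 = 201769.11157
Total PV = 50702.33586 + 201769.11157 = 252471.44743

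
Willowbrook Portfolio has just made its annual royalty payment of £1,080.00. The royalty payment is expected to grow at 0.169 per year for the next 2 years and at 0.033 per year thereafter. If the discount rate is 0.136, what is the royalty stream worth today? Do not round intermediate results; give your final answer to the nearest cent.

D_1 = 1262.52000
D_2 = 1475.88588
Terminal value at year 2: TV = D_2×(1+g_2)/(r−g_2) = 1524.59011/0.103 = 14801.84577
P_0 = D_1/(1+r)^1 + D_2/(1+r)^2 + TV/(1+r)^2
    = 1111.37324 + 1143.65785 + 11469.88892 = 13724.92001

£13724.92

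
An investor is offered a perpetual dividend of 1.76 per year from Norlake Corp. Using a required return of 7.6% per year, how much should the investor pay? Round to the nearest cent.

Level perpetuity: PV = C / r = 1.76 / 0.076 = 23.16

23.16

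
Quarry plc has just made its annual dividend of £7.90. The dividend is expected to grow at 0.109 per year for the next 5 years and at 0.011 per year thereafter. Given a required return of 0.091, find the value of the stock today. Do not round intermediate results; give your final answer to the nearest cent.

D_1 = 8.76110
D_2 = 9.71606
D_3 = 10.77511
D_4 = 11.94960
D_5 = 13.25210
Terminal value at year 5: TV = D_5×(1+g_2)/(r−g_2) = 13.39788/0.08 = 167.47346
P_0 = D_1/(1+r)^1 + D_2/(1+r)^2 + D_3/(1+r)^3 + D_4/(1+r)^4 + D_5/(1+r)^5 + TV/(1+r)^5
    = 8.03034 + 8.16283 + 8.29750 + 8.43440 + 8.57356 + 108.34833 = 149.84697

£149.85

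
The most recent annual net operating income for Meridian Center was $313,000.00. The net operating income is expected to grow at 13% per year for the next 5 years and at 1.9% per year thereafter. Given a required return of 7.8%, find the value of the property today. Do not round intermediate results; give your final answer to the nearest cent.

$8648292.40

D_1 = 353690.00000
D_2 = 399669.70000
D_3 = 451626.76100
D_4 = 510338.23993
D_5 = 576682.21112
Terminal value at year 5: TV = D_5×(1+g_2)/(r−g_2) = 587639.17313/0.059 = 9959985.98529
P_0 = D_1/(1+r)^1 + D_2/(1+r)^2 + D_3/(1+r)^3 + D_4/(1+r)^4 + D_5/(1+r)^5 + TV/(1+r)^5
    = 328098.33024 + 343924.96584 + 360515.03840 + 377905.37420 + 396134.57593 + 6841714.11647 = 8648292.40108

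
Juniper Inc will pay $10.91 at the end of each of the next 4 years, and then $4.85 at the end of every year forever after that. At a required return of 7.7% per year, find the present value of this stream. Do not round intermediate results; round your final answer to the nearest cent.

PV of 4-year annuity: $10.91 × [1 − (1+0.077)^−4] / 0.077 = 36.37792
Perpetuity value at year 4: $4.85 / 0.077 = 62.98701
PV of perpetuity: 62.98701 / (1+0.077)^4 = 46.81534
Total PV = 36.37792 + 46.81534 = 83.19327

$83.19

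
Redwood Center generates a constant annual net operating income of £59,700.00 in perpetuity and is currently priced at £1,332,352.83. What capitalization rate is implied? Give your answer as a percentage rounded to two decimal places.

P = C/r ⇒ r = C/P = £59,700.00/£1,332,352.83 = 0.044808

4.48%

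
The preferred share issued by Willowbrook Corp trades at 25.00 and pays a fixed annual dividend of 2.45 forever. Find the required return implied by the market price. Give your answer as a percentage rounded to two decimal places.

P = C/r ⇒ r = C/P = 2.45/25.00 = 0.098000

9.80%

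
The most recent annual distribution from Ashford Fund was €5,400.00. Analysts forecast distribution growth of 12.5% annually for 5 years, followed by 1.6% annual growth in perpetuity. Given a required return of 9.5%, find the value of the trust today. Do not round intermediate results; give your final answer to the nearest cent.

€108799.23

D_1 = 6075.00000
D_2 = 6834.37500
D_3 = 7688.67188
D_4 = 8649.75586
D_5 = 9730.97534
Terminal value at year 5: TV = D_5×(1+g_2)/(r−g_2) = 9886.67095/0.079 = 125147.73351
P_0 = D_1/(1+r)^1 + D_2/(1+r)^2 + D_3/(1+r)^3 + D_4/(1+r)^4 + D_5/(1+r)^5 + TV/(1+r)^5
    = 5547.94521 + 5699.94370 + 5856.10655 + 6016.54782 + 6181.38475 + 79497.30257 = 108799.23060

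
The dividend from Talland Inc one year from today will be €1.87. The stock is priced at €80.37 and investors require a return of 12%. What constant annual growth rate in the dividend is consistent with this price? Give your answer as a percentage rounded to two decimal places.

9.67%

P = D₁/(r−g) ⇒ g = r − D₁/P = 0.12 − €1.87/€80.37 = 0.096733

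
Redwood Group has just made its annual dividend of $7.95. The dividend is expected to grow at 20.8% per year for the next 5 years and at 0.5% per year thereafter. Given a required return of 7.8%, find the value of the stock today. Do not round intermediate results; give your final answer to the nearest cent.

D_1 = 9.60360
D_2 = 11.60115
D_3 = 14.01419
D_4 = 16.92914
D_5 = 20.45040
Terminal value at year 5: TV = D_5×(1+g_2)/(r−g_2) = 20.55265/0.073 = 281.54317
P_0 = D_1/(1+r)^1 + D_2/(1+r)^2 + D_3/(1+r)^3 + D_4/(1+r)^4 + D_5/(1+r)^5 + TV/(1+r)^5
    = 8.90872 + 9.98306 + 11.18695 + 12.53602 + 14.04779 + 193.39765 = 250.06019

$250.06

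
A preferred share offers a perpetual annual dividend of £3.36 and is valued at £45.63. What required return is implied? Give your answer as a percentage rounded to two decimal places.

P = C/r ⇒ r = C/P = £3.36/£45.63 = 0.073636

7.36%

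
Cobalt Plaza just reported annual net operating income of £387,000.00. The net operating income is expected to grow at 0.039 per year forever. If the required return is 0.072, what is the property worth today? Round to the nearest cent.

£12184636.36

D₁ = D₀ × (1 + g) = £387,000.00 × 1.039 = £402,093.0000
Growing perpetuity: P = D₁ / (r − g) = £402,093.0000 / (0.072 − 0.039) = £12,184,636.36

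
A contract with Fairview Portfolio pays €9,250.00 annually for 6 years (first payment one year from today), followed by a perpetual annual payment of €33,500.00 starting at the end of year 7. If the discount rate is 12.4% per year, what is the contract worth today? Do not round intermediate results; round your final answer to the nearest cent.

€171579.01

PV of 6-year annuity: €9,250.00 × [1 − (1+0.124)^−6] / 0.124 = 37603.55037
Perpetuity value at year 6: €33,500.00 / 0.124 = 270161.29032
PV of perpetuity: 270161.29032 / (1+0.124)^6 = 133975.45927
Total PV = 37603.55037 + 133975.45927 = 171579.00963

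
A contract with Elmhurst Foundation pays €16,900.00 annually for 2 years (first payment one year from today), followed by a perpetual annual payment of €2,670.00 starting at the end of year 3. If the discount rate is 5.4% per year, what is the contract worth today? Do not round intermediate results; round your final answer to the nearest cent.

€75754.64

PV of 2-year annuity: €16,900.00 × [1 − (1+0.054)^−2] / 0.054 = 31246.82694
Perpetuity value at year 2: €2,670.00 / 0.054 = 49444.44444
PV of perpetuity: 49444.44444 / (1+0.054)^2 = 44507.81557
Total PV = 31246.82694 + 44507.81557 = 75754.64252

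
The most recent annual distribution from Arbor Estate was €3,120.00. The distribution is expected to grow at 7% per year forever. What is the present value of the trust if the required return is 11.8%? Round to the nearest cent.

€69550.00

D₁ = D₀ × (1 + g) = €3,120.00 × 1.07 = €3,338.4000
Growing perpetuity: P = D₁ / (r − g) = €3,338.4000 / (0.118 − 0.07) = €69,550.00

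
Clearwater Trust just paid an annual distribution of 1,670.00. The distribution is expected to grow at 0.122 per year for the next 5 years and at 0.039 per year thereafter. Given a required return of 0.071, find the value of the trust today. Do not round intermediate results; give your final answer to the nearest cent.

78043.86

D_1 = 1873.74000
D_2 = 2102.33628
D_3 = 2358.82131
D_4 = 2646.59751
D_5 = 2969.48240
Terminal value at year 5: TV = D_5×(1+g_2)/(r−g_2) = 3085.29221/0.032 = 96415.38171
P_0 = D_1/(1+r)^1 + D_2/(1+r)^2 + D_3/(1+r)^3 + D_4/(1+r)^4 + D_5/(1+r)^5 + TV/(1+r)^5
    = 1749.52381 + 1832.83447 + 1920.11230 + 2011.54622 + 2107.33413 + 68422.50513 = 78043.85606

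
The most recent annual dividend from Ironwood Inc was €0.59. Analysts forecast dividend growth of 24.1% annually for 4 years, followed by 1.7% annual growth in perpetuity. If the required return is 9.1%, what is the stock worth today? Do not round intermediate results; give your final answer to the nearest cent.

D_1 = 0.73219
D_2 = 0.90865
D_3 = 1.12763
D_4 = 1.39939
Terminal value at year 4: TV = D_4×(1+g_2)/(r−g_2) = 1.42318/0.074 = 19.23217
P_0 = D_1/(1+r)^1 + D_2/(1+r)^2 + D_3/(1+r)^3 + D_4/(1+r)^4 + TV/(1+r)^4
    = 0.67112 + 0.76339 + 0.86835 + 0.98773 + 13.57467 = 16.86526

€16.87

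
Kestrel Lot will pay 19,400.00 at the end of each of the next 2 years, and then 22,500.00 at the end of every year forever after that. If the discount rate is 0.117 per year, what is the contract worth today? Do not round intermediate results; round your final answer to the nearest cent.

187047.81

PV of 2-year annuity: 19,400.00 × [1 − (1+0.117)^−2] / 0.117 = 32916.69639
Perpetuity value at year 2: 22,500.00 / 0.117 = 192307.69231
PV of perpetuity: 192307.69231 / (1+0.117)^2 = 154131.11144
Total PV = 32916.69639 + 154131.11144 = 187047.80783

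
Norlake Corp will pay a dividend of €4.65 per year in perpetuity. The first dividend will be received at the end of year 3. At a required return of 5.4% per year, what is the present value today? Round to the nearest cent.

€77.51

Value at end of year 2: C / r = €4.65 / 0.054 = €86.1111
Discount to today: PV = €86.1111 / (1 + 0.054)^2 = €86.1111 / 1.110916 = €77.51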